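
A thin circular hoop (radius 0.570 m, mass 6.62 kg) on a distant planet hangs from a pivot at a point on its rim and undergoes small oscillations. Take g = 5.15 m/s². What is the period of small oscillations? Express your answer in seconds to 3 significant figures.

I_cm = mr² = 2.151 kg·m². The pivot is at distance d = 0.570 m from the centre of mass.
By the parallel-axis theorem, I = I_cm + md² = 2.151 + 2.151 = 4.302 kg·m².
T = 2π√(I/(mgd)) = 2π√(4.302/(6.62 × 5.15 × 0.570)) = 2.96 s.

2.96 s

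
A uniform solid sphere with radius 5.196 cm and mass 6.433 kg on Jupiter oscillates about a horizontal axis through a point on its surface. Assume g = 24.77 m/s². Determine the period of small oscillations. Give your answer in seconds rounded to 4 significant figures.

I_cm = (2/5)mr² = 0.0069472 kg·m². The pivot is at distance d = 0.05196 m from the centre of mass.
By the parallel-axis theorem, I = I_cm + md² = 0.0069472 + 0.017368 = 0.024315 kg·m².
T = 2π√(I/(mgd)) = 2π√(0.024315/(6.433 × 24.77 × 0.05196)) = 0.3405 s.

0.3405 s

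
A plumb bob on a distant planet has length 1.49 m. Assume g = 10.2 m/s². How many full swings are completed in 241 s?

T = 2π√(L/g) = 2π√(1.49/10.2) = 2.401 s.
Number of complete oscillations = ⌊241/2.401⌋ = ⌊100.4⌋ = 100.

100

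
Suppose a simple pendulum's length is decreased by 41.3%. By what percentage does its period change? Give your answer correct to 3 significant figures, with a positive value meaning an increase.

T ∝ √L, so T'/T = √(0.5870) = 0.7662.
Percentage change in T = (0.7662 − 1) × 100% = -23.4%.

-23.4%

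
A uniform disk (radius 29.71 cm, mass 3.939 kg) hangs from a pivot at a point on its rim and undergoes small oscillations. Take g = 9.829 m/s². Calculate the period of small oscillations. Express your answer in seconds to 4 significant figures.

I_cm = ½mr² = 0.17384 kg·m². The pivot is at distance d = 0.2971 m from the centre of mass.
By the parallel-axis theorem, I = I_cm + md² = 0.17384 + 0.34769 = 0.52153 kg·m².
T = 2π√(I/(mgd)) = 2π√(0.52153/(3.939 × 9.829 × 0.2971)) = 1.338 s.

1.338 s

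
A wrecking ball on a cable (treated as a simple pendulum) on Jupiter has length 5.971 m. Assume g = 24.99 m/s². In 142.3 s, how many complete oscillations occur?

T = 2π√(L/g) = 2π√(5.971/24.99) = 3.0713 s.
Number of complete oscillations = ⌊142.3/3.0713⌋ = ⌊46.332⌋ = 46.

46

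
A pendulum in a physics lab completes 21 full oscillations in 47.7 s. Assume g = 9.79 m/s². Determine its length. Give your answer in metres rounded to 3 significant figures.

1.28 m

T = 47.7/21 = 2.271 s.
From T = 2π√(L/g), L = gT²/(4π²) = 9.79 × 2.271²/(4π²) = 1.28 m.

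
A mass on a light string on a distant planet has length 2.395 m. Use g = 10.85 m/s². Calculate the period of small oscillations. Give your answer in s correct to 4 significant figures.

2.952 s

T = 2π√(L/g) = 2π√(2.395/10.85) = 2π × 0.46983 = 2.952 s.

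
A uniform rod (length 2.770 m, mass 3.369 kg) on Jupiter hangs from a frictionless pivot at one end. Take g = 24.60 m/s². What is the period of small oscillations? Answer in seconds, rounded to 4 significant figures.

For a physical pendulum T = 2π√(I/(mgd)), with d = 1.3850 m from pivot to centre of mass.
I_cm = mL²/12 = 3.369 × 2.770²/12 = 2.1542 kg·m²; I = I_cm + md² = 2.1542 + 3.369 × 1.3850² = 8.6167 kg·m².
T = 2π√(8.6167/(3.369 × 24.60 × 1.3850)) = 1.721 s.

1.721 s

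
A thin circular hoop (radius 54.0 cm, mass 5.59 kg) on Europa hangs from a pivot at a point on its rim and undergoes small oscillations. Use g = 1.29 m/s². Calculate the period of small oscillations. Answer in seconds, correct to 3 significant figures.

5.75 s

I_cm = mr² = 1.630 kg·m². The pivot is at distance d = 0.540 m from the centre of mass.
By the parallel-axis theorem, I = I_cm + md² = 1.630 + 1.630 = 3.260 kg·m².
T = 2π√(I/(mgd)) = 2π√(3.260/(5.59 × 1.29 × 0.540)) = 5.75 s.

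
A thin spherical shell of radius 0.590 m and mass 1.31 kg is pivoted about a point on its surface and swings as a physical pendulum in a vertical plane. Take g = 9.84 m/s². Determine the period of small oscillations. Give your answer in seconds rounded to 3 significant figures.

I_cm = (2/3)mr² = 0.3040 kg·m². The pivot is at distance d = 0.590 m from the centre of mass.
By the parallel-axis theorem, I = I_cm + md² = 0.3040 + 0.4560 = 0.7600 kg·m².
T = 2π√(I/(mgd)) = 2π√(0.7600/(1.31 × 9.84 × 0.590)) = 1.99 s.

1.99 s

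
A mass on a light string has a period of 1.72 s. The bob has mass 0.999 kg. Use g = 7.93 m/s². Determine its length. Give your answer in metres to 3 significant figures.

0.594 m

From T = 2π√(L/g), L = gT²/(4π²) = 7.93 × 1.720²/(4π²) = 0.594 m.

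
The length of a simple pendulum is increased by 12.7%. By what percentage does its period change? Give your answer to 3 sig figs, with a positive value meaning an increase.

T ∝ √L, so T'/T = √(1.127) = 1.062.
Percentage change in T = (1.062 − 1) × 100% = 6.16%.

6.16%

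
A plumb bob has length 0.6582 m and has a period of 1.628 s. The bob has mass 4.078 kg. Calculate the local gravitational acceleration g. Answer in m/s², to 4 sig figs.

From T = 2π√(L/g), g = 4π²L/T² = 4π² × 0.6582/1.6280² = 9.804 m/s².

9.804 m/s²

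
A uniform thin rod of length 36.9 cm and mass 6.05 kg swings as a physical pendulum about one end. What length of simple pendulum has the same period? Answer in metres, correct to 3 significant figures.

The equivalent simple-pendulum length is L_eq = I/(md), where I is about the pivot and d = 0.1845 m.
I_cm = (1/12)mL² = 0.06865 kg·m², so I = I_cm + md² = 0.06865 + 0.2059 = 0.2746 kg·m².
L_eq = 0.2746/(6.05 × 0.1845) = 0.246 m.

0.246 m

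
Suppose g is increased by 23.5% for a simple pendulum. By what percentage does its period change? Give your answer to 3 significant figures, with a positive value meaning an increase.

T ∝ 1/√g, so T'/T = 1/√(1.235) = 0.8998.
Percentage change in T = (0.8998 − 1) × 100% = -10.0%.

-10.0%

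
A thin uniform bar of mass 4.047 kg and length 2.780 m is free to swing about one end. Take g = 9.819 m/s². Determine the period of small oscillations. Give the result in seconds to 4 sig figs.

For a physical pendulum T = 2π√(I/(mgd)), with d = 1.3900 m from pivot to centre of mass.
I_cm = mL²/12 = 4.047 × 2.780²/12 = 2.6064 kg·m²; I = I_cm + md² = 2.6064 + 4.047 × 1.3900² = 10.426 kg·m².
T = 2π√(10.426/(4.047 × 9.819 × 1.3900)) = 2.730 s.

2.730 s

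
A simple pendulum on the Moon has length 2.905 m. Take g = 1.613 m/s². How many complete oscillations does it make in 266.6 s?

31

T = 2π√(L/g) = 2π√(2.905/1.613) = 8.4321 s.
Number of complete oscillations = ⌊266.6/8.4321⌋ = ⌊31.617⌋ = 31.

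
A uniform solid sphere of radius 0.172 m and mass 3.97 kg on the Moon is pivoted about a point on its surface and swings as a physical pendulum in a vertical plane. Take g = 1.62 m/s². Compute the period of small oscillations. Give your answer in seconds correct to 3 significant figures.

2.42 s

I_cm = (2/5)mr² = 0.04698 kg·m². The pivot is at distance d = 0.172 m from the centre of mass.
By the parallel-axis theorem, I = I_cm + md² = 0.04698 + 0.1174 = 0.1644 kg·m².
T = 2π√(I/(mgd)) = 2π√(0.1644/(3.97 × 1.62 × 0.172)) = 2.42 s.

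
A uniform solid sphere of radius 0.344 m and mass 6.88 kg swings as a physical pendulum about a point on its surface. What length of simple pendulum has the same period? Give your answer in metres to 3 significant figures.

0.482 m

The equivalent simple-pendulum length is L_eq = I/(md), where I is about the pivot and d = 0.3440 m.
I_cm = (2/5)mR² = 0.3257 kg·m², so I = I_cm + md² = 0.3257 + 0.8142 = 1.140 kg·m².
L_eq = 1.140/(6.88 × 0.3440) = 0.482 m.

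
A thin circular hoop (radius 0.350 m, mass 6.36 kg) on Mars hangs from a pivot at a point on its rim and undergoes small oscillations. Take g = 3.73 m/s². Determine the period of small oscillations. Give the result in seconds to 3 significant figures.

I_cm = mr² = 0.7791 kg·m². The pivot is at distance d = 0.350 m from the centre of mass.
By the parallel-axis theorem, I = I_cm + md² = 0.7791 + 0.7791 = 1.558 kg·m².
T = 2π√(I/(mgd)) = 2π√(1.558/(6.36 × 3.73 × 0.350)) = 2.72 s.

2.72 s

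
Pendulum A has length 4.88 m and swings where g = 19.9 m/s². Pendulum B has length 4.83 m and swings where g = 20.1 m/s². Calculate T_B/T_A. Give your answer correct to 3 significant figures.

0.990

T = 2π√(L/g), so T_B/T_A = √((L_B/g_B)/(L_A/g_A)) = √((4.83/20.1)/(4.88/19.9)) = 0.990.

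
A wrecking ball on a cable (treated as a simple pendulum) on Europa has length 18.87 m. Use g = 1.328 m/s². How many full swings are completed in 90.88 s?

T = 2π√(L/g) = 2π√(18.87/1.328) = 23.685 s.
Number of complete oscillations = ⌊90.88/23.685⌋ = ⌊3.8371⌋ = 3.

3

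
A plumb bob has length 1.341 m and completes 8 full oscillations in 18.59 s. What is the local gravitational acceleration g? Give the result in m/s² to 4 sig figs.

T = 18.59/8 = 2.3237 s.
From T = 2π√(L/g), g = 4π²L/T² = 4π² × 1.341/2.3237² = 9.804 m/s².

9.804 m/s²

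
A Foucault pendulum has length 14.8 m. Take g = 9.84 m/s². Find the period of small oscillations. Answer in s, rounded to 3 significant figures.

7.71 s

T = 2π√(L/g) = 2π√(14.8/9.84) = 2π × 1.226 = 7.71 s.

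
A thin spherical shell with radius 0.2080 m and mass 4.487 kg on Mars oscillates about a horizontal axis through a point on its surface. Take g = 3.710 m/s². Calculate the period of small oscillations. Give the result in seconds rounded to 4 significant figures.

I_cm = (2/3)mr² = 0.12942 kg·m². The pivot is at distance d = 0.2080 m from the centre of mass.
By the parallel-axis theorem, I = I_cm + md² = 0.12942 + 0.19413 = 0.32354 kg·m².
T = 2π√(I/(mgd)) = 2π√(0.32354/(4.487 × 3.710 × 0.2080)) = 1.921 s.

1.921 s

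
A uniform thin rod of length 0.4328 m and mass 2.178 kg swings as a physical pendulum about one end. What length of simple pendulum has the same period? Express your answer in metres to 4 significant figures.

The equivalent simple-pendulum length is L_eq = I/(md), where I is about the pivot and d = 0.21640 m.
I_cm = (1/12)mL² = 0.033998 kg·m², so I = I_cm + md² = 0.033998 + 0.10199 = 0.13599 kg·m².
L_eq = 0.13599/(2.178 × 0.21640) = 0.2885 m.

0.2885 m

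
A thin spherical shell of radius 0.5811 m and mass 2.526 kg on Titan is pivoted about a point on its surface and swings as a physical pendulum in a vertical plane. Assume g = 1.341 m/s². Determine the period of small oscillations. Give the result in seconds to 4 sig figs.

5.340 s

I_cm = (2/3)mr² = 0.56865 kg·m². The pivot is at distance d = 0.5811 m from the centre of mass.
By the parallel-axis theorem, I = I_cm + md² = 0.56865 + 0.85297 = 1.4216 kg·m².
T = 2π√(I/(mgd)) = 2π√(1.4216/(2.526 × 1.341 × 0.5811)) = 5.340 s.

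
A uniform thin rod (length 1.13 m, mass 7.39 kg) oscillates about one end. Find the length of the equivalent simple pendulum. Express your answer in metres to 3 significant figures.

0.753 m

The equivalent simple-pendulum length is L_eq = I/(md), where I is about the pivot and d = 0.5650 m.
I_cm = (1/12)mL² = 0.7864 kg·m², so I = I_cm + md² = 0.7864 + 2.359 = 3.145 kg·m².
L_eq = 3.145/(7.39 × 0.5650) = 0.753 m.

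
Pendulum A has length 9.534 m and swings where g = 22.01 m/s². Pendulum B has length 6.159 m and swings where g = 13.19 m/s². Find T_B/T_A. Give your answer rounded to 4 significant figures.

T = 2π√(L/g), so T_B/T_A = √((L_B/g_B)/(L_A/g_A)) = √((6.159/13.19)/(9.534/22.01)) = 1.038.

1.038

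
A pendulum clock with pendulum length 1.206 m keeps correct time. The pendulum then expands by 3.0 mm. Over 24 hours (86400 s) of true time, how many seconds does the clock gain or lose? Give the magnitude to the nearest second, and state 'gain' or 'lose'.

lose 107 s

T ∝ √L, so T'/T = √(1.20900/1.206) = 1.00124.
In 86400 s of true time the clock registers 86400/1.00124 = 86292.7 s, so it loses 107 s.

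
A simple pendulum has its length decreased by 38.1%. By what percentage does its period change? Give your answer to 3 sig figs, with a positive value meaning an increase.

-21.3%

T ∝ √L, so T'/T = √(0.6190) = 0.7868.
Percentage change in T = (0.7868 − 1) × 100% = -21.3%.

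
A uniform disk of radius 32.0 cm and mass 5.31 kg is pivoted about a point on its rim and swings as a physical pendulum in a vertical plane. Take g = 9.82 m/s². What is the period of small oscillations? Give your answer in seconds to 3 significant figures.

I_cm = ½mr² = 0.2719 kg·m². The pivot is at distance d = 0.320 m from the centre of mass.
By the parallel-axis theorem, I = I_cm + md² = 0.2719 + 0.5437 = 0.8156 kg·m².
T = 2π√(I/(mgd)) = 2π√(0.8156/(5.31 × 9.82 × 0.320)) = 1.39 s.

1.39 s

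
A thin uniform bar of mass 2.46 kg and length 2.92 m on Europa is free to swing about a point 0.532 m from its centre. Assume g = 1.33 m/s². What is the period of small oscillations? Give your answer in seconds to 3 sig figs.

For a physical pendulum T = 2π√(I/(mgd)), with d = 0.5320 m from pivot to centre of mass.
I_cm = mL²/12 = 2.46 × 2.92²/12 = 1.748 kg·m²; I = I_cm + md² = 1.748 + 2.46 × 0.5320² = 2.444 kg·m².
T = 2π√(2.444/(2.46 × 1.33 × 0.5320)) = 7.45 s.

7.45 s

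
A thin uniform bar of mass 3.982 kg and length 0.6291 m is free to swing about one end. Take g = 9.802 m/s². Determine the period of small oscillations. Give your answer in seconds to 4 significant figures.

For a physical pendulum T = 2π√(I/(mgd)), with d = 0.31455 m from pivot to centre of mass.
I_cm = mL²/12 = 3.982 × 0.6291²/12 = 0.13133 kg·m²; I = I_cm + md² = 0.13133 + 3.982 × 0.31455² = 0.52531 kg·m².
T = 2π√(0.52531/(3.982 × 9.802 × 0.31455)) = 1.300 s.

1.300 s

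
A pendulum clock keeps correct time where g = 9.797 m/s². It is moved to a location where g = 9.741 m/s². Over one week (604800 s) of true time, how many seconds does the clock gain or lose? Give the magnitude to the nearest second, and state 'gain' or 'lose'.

The clock's period scales as T ∝ 1/√g, so T'/T = √(9.797/9.741) = 1.00287.
In 604800 s of true time the clock registers 604800/1.00287 = 603069.0 s, so it loses 1731 s.

lose 1731 s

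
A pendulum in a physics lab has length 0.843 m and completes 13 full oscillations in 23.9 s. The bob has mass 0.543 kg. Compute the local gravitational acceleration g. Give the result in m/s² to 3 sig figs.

9.85 m/s²

T = 23.9/13 = 1.838 s.
From T = 2π√(L/g), g = 4π²L/T² = 4π² × 0.843/1.838² = 9.85 m/s².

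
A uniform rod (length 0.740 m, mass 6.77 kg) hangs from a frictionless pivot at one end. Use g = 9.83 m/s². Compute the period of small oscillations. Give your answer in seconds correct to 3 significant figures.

For a physical pendulum T = 2π√(I/(mgd)), with d = 0.3700 m from pivot to centre of mass.
I_cm = mL²/12 = 6.77 × 0.740²/12 = 0.3089 kg·m²; I = I_cm + md² = 0.3089 + 6.77 × 0.3700² = 1.236 kg·m².
T = 2π√(1.236/(6.77 × 9.83 × 0.3700)) = 1.41 s.

1.41 s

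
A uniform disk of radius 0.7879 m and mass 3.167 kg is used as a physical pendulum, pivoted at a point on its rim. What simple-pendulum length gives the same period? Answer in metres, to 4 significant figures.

The equivalent simple-pendulum length is L_eq = I/(md), where I is about the pivot and d = 0.78790 m.
I_cm = ½mR² = 0.98302 kg·m², so I = I_cm + md² = 0.98302 + 1.9660 = 2.9490 kg·m².
L_eq = 2.9490/(3.167 × 0.78790) = 1.182 m.

1.182 m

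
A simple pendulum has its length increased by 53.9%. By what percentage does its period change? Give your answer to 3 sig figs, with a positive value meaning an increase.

24.1%

T ∝ √L, so T'/T = √(1.539) = 1.241.
Percentage change in T = (1.241 − 1) × 100% = 24.1%.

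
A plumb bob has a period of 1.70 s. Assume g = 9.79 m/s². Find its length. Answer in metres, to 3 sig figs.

0.717 m

From T = 2π√(L/g), L = gT²/(4π²) = 9.79 × 1.700²/(4π²) = 0.717 m.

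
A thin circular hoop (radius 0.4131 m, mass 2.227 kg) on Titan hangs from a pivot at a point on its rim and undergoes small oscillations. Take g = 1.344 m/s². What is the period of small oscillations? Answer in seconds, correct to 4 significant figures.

I_cm = mr² = 0.38004 kg·m². The pivot is at distance d = 0.4131 m from the centre of mass.
By the parallel-axis theorem, I = I_cm + md² = 0.38004 + 0.38004 = 0.76008 kg·m².
T = 2π√(I/(mgd)) = 2π√(0.76008/(2.227 × 1.344 × 0.4131)) = 4.926 s.

4.926 s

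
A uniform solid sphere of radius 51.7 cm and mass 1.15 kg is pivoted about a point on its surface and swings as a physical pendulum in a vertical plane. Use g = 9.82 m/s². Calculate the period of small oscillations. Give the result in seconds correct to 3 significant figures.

1.71 s

I_cm = (2/5)mr² = 0.1230 kg·m². The pivot is at distance d = 0.517 m from the centre of mass.
By the parallel-axis theorem, I = I_cm + md² = 0.1230 + 0.3074 = 0.4303 kg·m².
T = 2π√(I/(mgd)) = 2π√(0.4303/(1.15 × 9.82 × 0.517)) = 1.71 s.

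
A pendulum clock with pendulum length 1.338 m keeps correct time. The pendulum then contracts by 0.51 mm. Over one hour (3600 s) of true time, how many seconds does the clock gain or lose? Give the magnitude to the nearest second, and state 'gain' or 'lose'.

T ∝ √L, so T'/T = √(1.33749/1.338) = 0.999809.
In 3600 s of true time the clock registers 3600/0.999809 = 3600.7 s, so it gains 1 s.

gain 1 s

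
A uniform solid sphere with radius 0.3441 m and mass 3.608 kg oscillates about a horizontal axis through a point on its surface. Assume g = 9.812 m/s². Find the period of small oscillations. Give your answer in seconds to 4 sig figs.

I_cm = (2/5)mr² = 0.17088 kg·m². The pivot is at distance d = 0.3441 m from the centre of mass.
By the parallel-axis theorem, I = I_cm + md² = 0.17088 + 0.42720 = 0.59809 kg·m².
T = 2π√(I/(mgd)) = 2π√(0.59809/(3.608 × 9.812 × 0.3441)) = 1.392 s.

1.392 s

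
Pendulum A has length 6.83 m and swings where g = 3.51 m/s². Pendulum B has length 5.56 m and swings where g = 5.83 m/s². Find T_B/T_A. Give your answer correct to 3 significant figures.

0.700

T = 2π√(L/g), so T_B/T_A = √((L_B/g_B)/(L_A/g_A)) = √((5.56/5.83)/(6.83/3.51)) = 0.700.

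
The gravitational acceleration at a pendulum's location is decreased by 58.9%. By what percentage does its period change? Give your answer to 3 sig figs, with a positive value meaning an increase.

T ∝ 1/√g, so T'/T = 1/√(0.4110) = 1.560.
Percentage change in T = (1.560 − 1) × 100% = 56.0%.

56.0%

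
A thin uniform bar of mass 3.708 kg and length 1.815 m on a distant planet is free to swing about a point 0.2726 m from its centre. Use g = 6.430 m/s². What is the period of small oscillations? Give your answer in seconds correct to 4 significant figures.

2.803 s

For a physical pendulum T = 2π√(I/(mgd)), with d = 0.27260 m from pivot to centre of mass.
I_cm = mL²/12 = 3.708 × 1.815²/12 = 1.0179 kg·m²; I = I_cm + md² = 1.0179 + 3.708 × 0.27260² = 1.2935 kg·m².
T = 2π√(1.2935/(3.708 × 6.430 × 0.27260)) = 2.803 s.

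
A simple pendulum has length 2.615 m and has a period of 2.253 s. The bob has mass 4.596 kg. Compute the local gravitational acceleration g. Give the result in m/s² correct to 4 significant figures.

20.34 m/s²

From T = 2π√(L/g), g = 4π²L/T² = 4π² × 2.615/2.2530² = 20.34 m/s².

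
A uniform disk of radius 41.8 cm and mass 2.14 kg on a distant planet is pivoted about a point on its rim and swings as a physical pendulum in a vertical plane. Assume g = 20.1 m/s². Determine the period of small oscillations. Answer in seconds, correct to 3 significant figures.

1.11 s

I_cm = ½mr² = 0.1870 kg·m². The pivot is at distance d = 0.418 m from the centre of mass.
By the parallel-axis theorem, I = I_cm + md² = 0.1870 + 0.3739 = 0.5609 kg·m².
T = 2π√(I/(mgd)) = 2π√(0.5609/(2.14 × 20.1 × 0.418)) = 1.11 s.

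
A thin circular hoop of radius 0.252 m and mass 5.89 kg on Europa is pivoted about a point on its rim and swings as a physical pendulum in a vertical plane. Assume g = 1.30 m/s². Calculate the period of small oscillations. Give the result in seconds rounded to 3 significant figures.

3.91 s

I_cm = mr² = 0.3740 kg·m². The pivot is at distance d = 0.252 m from the centre of mass.
By the parallel-axis theorem, I = I_cm + md² = 0.3740 + 0.3740 = 0.7481 kg·m².
T = 2π√(I/(mgd)) = 2π√(0.7481/(5.89 × 1.30 × 0.252)) = 3.91 s.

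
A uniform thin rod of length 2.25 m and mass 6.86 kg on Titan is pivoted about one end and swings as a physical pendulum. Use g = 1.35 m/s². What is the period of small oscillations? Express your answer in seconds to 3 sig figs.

For a physical pendulum T = 2π√(I/(mgd)), with d = 1.125 m from pivot to centre of mass.
I_cm = mL²/12 = 6.86 × 2.25²/12 = 2.894 kg·m²; I = I_cm + md² = 2.894 + 6.86 × 1.125² = 11.58 kg·m².
T = 2π√(11.58/(6.86 × 1.35 × 1.125)) = 6.62 s.

6.62 s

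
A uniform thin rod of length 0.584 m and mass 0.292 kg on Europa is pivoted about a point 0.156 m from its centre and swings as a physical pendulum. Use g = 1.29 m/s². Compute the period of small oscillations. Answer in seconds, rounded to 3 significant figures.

3.22 s

For a physical pendulum T = 2π√(I/(mgd)), with d = 0.1560 m from pivot to centre of mass.
I_cm = mL²/12 = 0.292 × 0.584²/12 = 0.008299 kg·m²; I = I_cm + md² = 0.008299 + 0.292 × 0.1560² = 0.01541 kg·m².
T = 2π√(0.01541/(0.292 × 1.29 × 0.1560)) = 3.22 s.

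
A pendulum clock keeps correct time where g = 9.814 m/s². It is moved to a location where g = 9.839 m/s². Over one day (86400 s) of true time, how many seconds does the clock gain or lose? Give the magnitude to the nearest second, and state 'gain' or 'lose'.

gain 110 s

The clock's period scales as T ∝ 1/√g, so T'/T = √(9.814/9.839) = 0.998729.
In 86400 s of true time the clock registers 86400/0.998729 = 86510.0 s, so it gains 110 s.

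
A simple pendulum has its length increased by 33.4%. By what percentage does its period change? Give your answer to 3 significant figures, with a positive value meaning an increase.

15.5%

T ∝ √L, so T'/T = √(1.334) = 1.155.
Percentage change in T = (1.155 − 1) × 100% = 15.5%.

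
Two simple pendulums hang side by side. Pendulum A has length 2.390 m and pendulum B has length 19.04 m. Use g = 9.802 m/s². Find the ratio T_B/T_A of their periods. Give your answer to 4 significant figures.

T ∝ √L, so T_B/T_A = √(L_B/L_A) = √(19.04/2.390) = 2.823.

2.823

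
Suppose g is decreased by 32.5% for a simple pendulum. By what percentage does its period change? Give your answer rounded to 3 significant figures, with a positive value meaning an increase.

T ∝ 1/√g, so T'/T = 1/√(0.6750) = 1.217.
Percentage change in T = (1.217 − 1) × 100% = 21.7%.

21.7%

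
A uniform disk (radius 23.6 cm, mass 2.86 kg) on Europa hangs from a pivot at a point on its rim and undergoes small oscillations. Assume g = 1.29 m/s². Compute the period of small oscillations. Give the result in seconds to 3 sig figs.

I_cm = ½mr² = 0.07965 kg·m². The pivot is at distance d = 0.236 m from the centre of mass.
By the parallel-axis theorem, I = I_cm + md² = 0.07965 + 0.1593 = 0.2389 kg·m².
T = 2π√(I/(mgd)) = 2π√(0.2389/(2.86 × 1.29 × 0.236)) = 3.29 s.

3.29 s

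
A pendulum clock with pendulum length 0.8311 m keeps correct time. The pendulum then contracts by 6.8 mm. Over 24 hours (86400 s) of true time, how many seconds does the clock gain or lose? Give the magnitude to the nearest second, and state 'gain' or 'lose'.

gain 356 s

T ∝ √L, so T'/T = √(0.82430/0.8311) = 0.995901.
In 86400 s of true time the clock registers 86400/0.995901 = 86755.6 s, so it gains 356 s.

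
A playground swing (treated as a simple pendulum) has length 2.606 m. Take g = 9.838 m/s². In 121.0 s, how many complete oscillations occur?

T = 2π√(L/g) = 2π√(2.606/9.838) = 3.2338 s.
Number of complete oscillations = ⌊121.0/3.2338⌋ = ⌊37.417⌋ = 37.

37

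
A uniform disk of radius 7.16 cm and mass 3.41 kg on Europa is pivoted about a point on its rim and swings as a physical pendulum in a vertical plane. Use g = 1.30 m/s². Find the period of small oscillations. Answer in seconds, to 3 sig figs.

1.81 s

I_cm = ½mr² = 0.008741 kg·m². The pivot is at distance d = 0.0716 m from the centre of mass.
By the parallel-axis theorem, I = I_cm + md² = 0.008741 + 0.01748 = 0.02622 kg·m².
T = 2π√(I/(mgd)) = 2π√(0.02622/(3.41 × 1.30 × 0.0716)) = 1.81 s.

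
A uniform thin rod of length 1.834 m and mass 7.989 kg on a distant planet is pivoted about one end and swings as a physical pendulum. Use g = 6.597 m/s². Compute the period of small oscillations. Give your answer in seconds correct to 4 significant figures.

For a physical pendulum T = 2π√(I/(mgd)), with d = 0.91700 m from pivot to centre of mass.
I_cm = mL²/12 = 7.989 × 1.834²/12 = 2.2393 kg·m²; I = I_cm + md² = 2.2393 + 7.989 × 0.91700² = 8.9571 kg·m².
T = 2π√(8.9571/(7.989 × 6.597 × 0.91700)) = 2.705 s.

2.705 s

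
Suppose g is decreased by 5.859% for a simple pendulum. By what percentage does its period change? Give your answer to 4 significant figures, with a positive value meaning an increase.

T ∝ 1/√g, so T'/T = 1/√(0.94141) = 1.0306.
Percentage change in T = (1.0306 − 1) × 100% = 3.065%.

3.065%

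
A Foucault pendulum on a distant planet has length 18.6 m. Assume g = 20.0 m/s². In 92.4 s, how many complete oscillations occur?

15

T = 2π√(L/g) = 2π√(18.6/20.0) = 6.059 s.
Number of complete oscillations = ⌊92.4/6.059⌋ = ⌊15.25⌋ = 15.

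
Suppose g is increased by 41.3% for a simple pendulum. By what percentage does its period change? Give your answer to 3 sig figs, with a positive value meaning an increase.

-15.9%

T ∝ 1/√g, so T'/T = 1/√(1.413) = 0.8413.
Percentage change in T = (0.8413 − 1) × 100% = -15.9%.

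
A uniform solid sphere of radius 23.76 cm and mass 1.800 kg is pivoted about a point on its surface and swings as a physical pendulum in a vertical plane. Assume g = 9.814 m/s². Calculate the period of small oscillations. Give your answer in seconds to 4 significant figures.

I_cm = (2/5)mr² = 0.040647 kg·m². The pivot is at distance d = 0.2376 m from the centre of mass.
By the parallel-axis theorem, I = I_cm + md² = 0.040647 + 0.10162 = 0.14226 kg·m².
T = 2π√(I/(mgd)) = 2π√(0.14226/(1.800 × 9.814 × 0.2376)) = 1.157 s.

1.157 s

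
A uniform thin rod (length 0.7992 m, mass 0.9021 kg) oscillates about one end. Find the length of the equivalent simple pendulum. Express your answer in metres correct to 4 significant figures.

The equivalent simple-pendulum length is L_eq = I/(md), where I is about the pivot and d = 0.39960 m.
I_cm = (1/12)mL² = 0.048016 kg·m², so I = I_cm + md² = 0.048016 + 0.14405 = 0.19206 kg·m².
L_eq = 0.19206/(0.9021 × 0.39960) = 0.5328 m.

0.5328 m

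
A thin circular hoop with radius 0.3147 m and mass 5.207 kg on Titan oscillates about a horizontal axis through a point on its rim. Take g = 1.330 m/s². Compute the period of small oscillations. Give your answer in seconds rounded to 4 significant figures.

I_cm = mr² = 0.51568 kg·m². The pivot is at distance d = 0.3147 m from the centre of mass.
By the parallel-axis theorem, I = I_cm + md² = 0.51568 + 0.51568 = 1.0314 kg·m².
T = 2π√(I/(mgd)) = 2π√(1.0314/(5.207 × 1.330 × 0.3147)) = 4.322 s.

4.322 s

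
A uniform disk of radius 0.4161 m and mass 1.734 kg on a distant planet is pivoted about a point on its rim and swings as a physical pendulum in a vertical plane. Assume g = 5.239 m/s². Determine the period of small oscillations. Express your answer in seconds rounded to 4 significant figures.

I_cm = ½mr² = 0.15011 kg·m². The pivot is at distance d = 0.4161 m from the centre of mass.
By the parallel-axis theorem, I = I_cm + md² = 0.15011 + 0.30022 = 0.45034 kg·m².
T = 2π√(I/(mgd)) = 2π√(0.45034/(1.734 × 5.239 × 0.4161)) = 2.169 s.

2.169 s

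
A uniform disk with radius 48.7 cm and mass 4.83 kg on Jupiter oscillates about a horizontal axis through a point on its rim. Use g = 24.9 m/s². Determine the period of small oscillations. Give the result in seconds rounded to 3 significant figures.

I_cm = ½mr² = 0.5728 kg·m². The pivot is at distance d = 0.487 m from the centre of mass.
By the parallel-axis theorem, I = I_cm + md² = 0.5728 + 1.146 = 1.718 kg·m².
T = 2π√(I/(mgd)) = 2π√(1.718/(4.83 × 24.9 × 0.487)) = 1.08 s.

1.08 s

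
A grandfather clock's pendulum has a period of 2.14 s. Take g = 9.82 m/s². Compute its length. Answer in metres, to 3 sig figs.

1.14 m

From T = 2π√(L/g), L = gT²/(4π²) = 9.82 × 2.140²/(4π²) = 1.14 m.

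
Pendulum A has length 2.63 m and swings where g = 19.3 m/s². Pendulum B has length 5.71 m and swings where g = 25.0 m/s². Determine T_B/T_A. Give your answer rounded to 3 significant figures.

T = 2π√(L/g), so T_B/T_A = √((L_B/g_B)/(L_A/g_A)) = √((5.71/25.0)/(2.63/19.3)) = 1.29.

1.29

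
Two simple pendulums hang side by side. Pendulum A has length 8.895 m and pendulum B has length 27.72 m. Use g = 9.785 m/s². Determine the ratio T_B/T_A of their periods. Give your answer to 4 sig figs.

T ∝ √L, so T_B/T_A = √(L_B/L_A) = √(27.72/8.895) = 1.765.

1.765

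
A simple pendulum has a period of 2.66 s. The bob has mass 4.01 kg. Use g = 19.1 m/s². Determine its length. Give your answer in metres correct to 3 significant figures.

3.42 m

From T = 2π√(L/g), L = gT²/(4π²) = 19.1 × 2.660²/(4π²) = 3.42 m.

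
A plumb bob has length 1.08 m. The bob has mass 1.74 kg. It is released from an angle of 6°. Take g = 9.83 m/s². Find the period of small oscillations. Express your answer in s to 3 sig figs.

T = 2π√(L/g) = 2π√(1.08/9.83) = 2π × 0.3315 = 2.08 s.

2.08 s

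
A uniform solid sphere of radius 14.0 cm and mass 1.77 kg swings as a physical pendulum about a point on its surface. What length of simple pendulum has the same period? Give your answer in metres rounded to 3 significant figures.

0.196 m

The equivalent simple-pendulum length is L_eq = I/(md), where I is about the pivot and d = 0.1400 m.
I_cm = (2/5)mR² = 0.01388 kg·m², so I = I_cm + md² = 0.01388 + 0.03469 = 0.04857 kg·m².
L_eq = 0.04857/(1.77 × 0.1400) = 0.196 m.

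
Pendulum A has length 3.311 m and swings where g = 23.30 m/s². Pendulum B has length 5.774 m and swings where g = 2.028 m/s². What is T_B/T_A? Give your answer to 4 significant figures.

T = 2π√(L/g), so T_B/T_A = √((L_B/g_B)/(L_A/g_A)) = √((5.774/2.028)/(3.311/23.30)) = 4.476.

4.476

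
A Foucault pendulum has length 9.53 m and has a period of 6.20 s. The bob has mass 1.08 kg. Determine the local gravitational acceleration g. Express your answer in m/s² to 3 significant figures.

9.79 m/s²

From T = 2π√(L/g), g = 4π²L/T² = 4π² × 9.53/6.200² = 9.79 m/s².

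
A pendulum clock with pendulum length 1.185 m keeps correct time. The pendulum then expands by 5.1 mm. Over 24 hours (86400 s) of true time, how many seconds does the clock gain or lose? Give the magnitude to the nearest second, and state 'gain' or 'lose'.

lose 185 s

T ∝ √L, so T'/T = √(1.19010/1.185) = 1.00215.
In 86400 s of true time the clock registers 86400/1.00215 = 86214.7 s, so it loses 185 s.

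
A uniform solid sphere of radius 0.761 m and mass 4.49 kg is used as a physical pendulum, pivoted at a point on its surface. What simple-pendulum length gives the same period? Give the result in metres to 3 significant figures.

1.07 m

The equivalent simple-pendulum length is L_eq = I/(md), where I is about the pivot and d = 0.7610 m.
I_cm = (2/5)mR² = 1.040 kg·m², so I = I_cm + md² = 1.040 + 2.600 = 3.640 kg·m².
L_eq = 3.640/(4.49 × 0.7610) = 1.07 m.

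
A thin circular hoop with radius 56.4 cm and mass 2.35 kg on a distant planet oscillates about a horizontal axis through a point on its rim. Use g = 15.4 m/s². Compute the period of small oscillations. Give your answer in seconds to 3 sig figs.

1.70 s

I_cm = mr² = 0.7475 kg·m². The pivot is at distance d = 0.564 m from the centre of mass.
By the parallel-axis theorem, I = I_cm + md² = 0.7475 + 0.7475 = 1.495 kg·m².
T = 2π√(I/(mgd)) = 2π√(1.495/(2.35 × 15.4 × 0.564)) = 1.70 s.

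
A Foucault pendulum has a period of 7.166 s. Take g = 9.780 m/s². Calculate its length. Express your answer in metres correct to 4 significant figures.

From T = 2π√(L/g), L = gT²/(4π²) = 9.780 × 7.1660²/(4π²) = 12.72 m.

12.72 m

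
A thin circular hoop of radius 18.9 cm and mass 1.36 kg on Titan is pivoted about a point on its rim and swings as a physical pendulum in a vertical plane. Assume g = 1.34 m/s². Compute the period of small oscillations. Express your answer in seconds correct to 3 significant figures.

I_cm = mr² = 0.04858 kg·m². The pivot is at distance d = 0.189 m from the centre of mass.
By the parallel-axis theorem, I = I_cm + md² = 0.04858 + 0.04858 = 0.09716 kg·m².
T = 2π√(I/(mgd)) = 2π√(0.09716/(1.36 × 1.34 × 0.189)) = 3.34 s.

3.34 s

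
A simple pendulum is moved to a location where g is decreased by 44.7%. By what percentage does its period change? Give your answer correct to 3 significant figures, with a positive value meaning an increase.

T ∝ 1/√g, so T'/T = 1/√(0.5530) = 1.345.
Percentage change in T = (1.345 − 1) × 100% = 34.5%.

34.5%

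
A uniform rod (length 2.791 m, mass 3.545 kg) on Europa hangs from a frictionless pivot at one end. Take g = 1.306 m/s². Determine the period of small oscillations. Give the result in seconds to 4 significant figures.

7.500 s

For a physical pendulum T = 2π√(I/(mgd)), with d = 1.3955 m from pivot to centre of mass.
I_cm = mL²/12 = 3.545 × 2.791²/12 = 2.3012 kg·m²; I = I_cm + md² = 2.3012 + 3.545 × 1.3955² = 9.2048 kg·m².
T = 2π√(9.2048/(3.545 × 1.306 × 1.3955)) = 7.500 s.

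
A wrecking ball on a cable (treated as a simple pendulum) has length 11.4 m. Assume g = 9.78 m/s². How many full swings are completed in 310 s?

T = 2π√(L/g) = 2π√(11.4/9.78) = 6.784 s.
Number of complete oscillations = ⌊310/6.784⌋ = ⌊45.70⌋ = 45.

45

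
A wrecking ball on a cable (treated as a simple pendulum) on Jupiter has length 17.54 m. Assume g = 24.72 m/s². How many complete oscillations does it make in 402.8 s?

76

T = 2π√(L/g) = 2π√(17.54/24.72) = 5.2926 s.
Number of complete oscillations = ⌊402.8/5.2926⌋ = ⌊76.106⌋ = 76.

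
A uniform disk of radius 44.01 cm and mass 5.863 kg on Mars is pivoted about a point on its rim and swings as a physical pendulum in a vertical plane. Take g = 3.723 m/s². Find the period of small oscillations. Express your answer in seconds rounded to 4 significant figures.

I_cm = ½mr² = 0.56780 kg·m². The pivot is at distance d = 0.4401 m from the centre of mass.
By the parallel-axis theorem, I = I_cm + md² = 0.56780 + 1.1356 = 1.7034 kg·m².
T = 2π√(I/(mgd)) = 2π√(1.7034/(5.863 × 3.723 × 0.4401)) = 2.646 s.

2.646 s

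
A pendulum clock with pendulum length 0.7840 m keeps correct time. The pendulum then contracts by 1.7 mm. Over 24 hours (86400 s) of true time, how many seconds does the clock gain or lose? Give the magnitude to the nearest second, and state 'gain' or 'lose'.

gain 94 s

T ∝ √L, so T'/T = √(0.78230/0.7840) = 0.998915.
In 86400 s of true time the clock registers 86400/0.998915 = 86493.8 s, so it gains 94 s.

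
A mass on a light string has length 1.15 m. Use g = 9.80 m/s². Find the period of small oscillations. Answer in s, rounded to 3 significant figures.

T = 2π√(L/g) = 2π√(1.15/9.80) = 2π × 0.3426 = 2.15 s.

2.15 s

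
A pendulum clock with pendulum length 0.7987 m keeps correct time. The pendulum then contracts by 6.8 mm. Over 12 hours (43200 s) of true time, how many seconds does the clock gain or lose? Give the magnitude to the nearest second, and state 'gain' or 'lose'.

gain 185 s

T ∝ √L, so T'/T = √(0.79190/0.7987) = 0.995734.
In 43200 s of true time the clock registers 43200/0.995734 = 43385.1 s, so it gains 185 s.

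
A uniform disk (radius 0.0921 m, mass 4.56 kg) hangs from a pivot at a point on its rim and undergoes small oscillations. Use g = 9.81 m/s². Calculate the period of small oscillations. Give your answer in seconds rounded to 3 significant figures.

I_cm = ½mr² = 0.01934 kg·m². The pivot is at distance d = 0.0921 m from the centre of mass.
By the parallel-axis theorem, I = I_cm + md² = 0.01934 + 0.03868 = 0.05802 kg·m².
T = 2π√(I/(mgd)) = 2π√(0.05802/(4.56 × 9.81 × 0.0921)) = 0.746 s.

0.746 s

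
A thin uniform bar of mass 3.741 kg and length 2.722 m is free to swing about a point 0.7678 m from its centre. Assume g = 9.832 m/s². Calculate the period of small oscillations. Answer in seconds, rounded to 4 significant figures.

For a physical pendulum T = 2π√(I/(mgd)), with d = 0.76780 m from pivot to centre of mass.
I_cm = mL²/12 = 3.741 × 2.722²/12 = 2.3098 kg·m²; I = I_cm + md² = 2.3098 + 3.741 × 0.76780² = 4.5152 kg·m².
T = 2π√(4.5152/(3.741 × 9.832 × 0.76780)) = 2.512 s.

2.512 s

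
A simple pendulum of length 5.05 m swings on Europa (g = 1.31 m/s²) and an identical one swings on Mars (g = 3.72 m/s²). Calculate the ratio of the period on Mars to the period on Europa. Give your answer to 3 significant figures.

0.593

T ∝ 1/√g, so T₂/T₁ = √(g₁/g₂) = √(1.31/3.72) = 0.593.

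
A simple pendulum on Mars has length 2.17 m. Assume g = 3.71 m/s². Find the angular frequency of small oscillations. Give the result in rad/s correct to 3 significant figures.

ω = √(g/L) = √(3.71/2.17) = 1.31 rad/s.

1.31 rad/s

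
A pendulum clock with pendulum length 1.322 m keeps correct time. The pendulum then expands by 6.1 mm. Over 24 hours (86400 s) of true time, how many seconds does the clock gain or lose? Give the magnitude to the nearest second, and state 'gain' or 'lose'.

lose 199 s

T ∝ √L, so T'/T = √(1.32810/1.322) = 1.00230.
In 86400 s of true time the clock registers 86400/1.00230 = 86201.4 s, so it loses 199 s.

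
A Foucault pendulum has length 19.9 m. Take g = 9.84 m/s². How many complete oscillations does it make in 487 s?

T = 2π√(L/g) = 2π√(19.9/9.84) = 8.935 s.
Number of complete oscillations = ⌊487/8.935⌋ = ⌊54.50⌋ = 54.

54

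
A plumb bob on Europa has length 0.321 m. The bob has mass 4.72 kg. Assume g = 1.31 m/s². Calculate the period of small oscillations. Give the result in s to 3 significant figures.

T = 2π√(L/g) = 2π√(0.321/1.31) = 2π × 0.4950 = 3.11 s.

3.11 s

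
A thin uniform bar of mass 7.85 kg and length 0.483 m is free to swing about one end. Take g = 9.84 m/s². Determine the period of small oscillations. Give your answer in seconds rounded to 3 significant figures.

1.14 s

For a physical pendulum T = 2π√(I/(mgd)), with d = 0.2415 m from pivot to centre of mass.
I_cm = mL²/12 = 7.85 × 0.483²/12 = 0.1526 kg·m²; I = I_cm + md² = 0.1526 + 7.85 × 0.2415² = 0.6104 kg·m².
T = 2π√(0.6104/(7.85 × 9.84 × 0.2415)) = 1.14 s.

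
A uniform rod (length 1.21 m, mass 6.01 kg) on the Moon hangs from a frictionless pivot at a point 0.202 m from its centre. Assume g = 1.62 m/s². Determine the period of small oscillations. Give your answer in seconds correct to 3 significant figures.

4.43 s

For a physical pendulum T = 2π√(I/(mgd)), with d = 0.2020 m from pivot to centre of mass.
I_cm = mL²/12 = 6.01 × 1.21²/12 = 0.7333 kg·m²; I = I_cm + md² = 0.7333 + 6.01 × 0.2020² = 0.9785 kg·m².
T = 2π√(0.9785/(6.01 × 1.62 × 0.2020)) = 4.43 s.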